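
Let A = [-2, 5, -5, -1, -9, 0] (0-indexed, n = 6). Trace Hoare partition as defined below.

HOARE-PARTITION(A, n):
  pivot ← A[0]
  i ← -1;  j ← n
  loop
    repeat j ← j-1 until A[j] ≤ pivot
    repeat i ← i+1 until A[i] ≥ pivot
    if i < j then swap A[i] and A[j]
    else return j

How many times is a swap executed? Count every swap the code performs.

2

pivot = A[0] = -2; i = -1, j = 6
j→4 (A[4]=-9≤-2), i→0 (A[0]=-2≥-2); i<j, swap → [-9, 5, -5, -1, -2, 0]
j→2 (A[2]=-5≤-2), i→1 (A[1]=5≥-2); i<j, swap → [-9, -5, 5, -1, -2, 0]
j→1, i→2; i≥j, return j=1. A = [-9, -5, 5, -1, -2, 0]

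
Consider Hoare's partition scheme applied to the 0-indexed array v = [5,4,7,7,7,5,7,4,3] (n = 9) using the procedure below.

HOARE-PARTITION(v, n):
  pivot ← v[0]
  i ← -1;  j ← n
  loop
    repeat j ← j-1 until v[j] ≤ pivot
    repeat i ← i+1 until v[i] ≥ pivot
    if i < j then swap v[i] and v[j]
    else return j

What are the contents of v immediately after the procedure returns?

pivot = v[0] = 5; i = -1, j = 9
j→8 (v[8]=3≤5), i→0 (v[0]=5≥5); i<j, swap → [3,4,7,7,7,5,7,4,5]
j→7 (v[7]=4≤5), i→2 (v[2]=7≥5); i<j, swap → [3,4,4,7,7,5,7,7,5]
j→5 (v[5]=5≤5), i→3 (v[3]=7≥5); i<j, swap → [3,4,4,5,7,7,7,7,5]
j→3, i→4; i≥j, return j=3. v = [3,4,4,5,7,7,7,7,5]

[3,4,4,5,7,7,7,7,5]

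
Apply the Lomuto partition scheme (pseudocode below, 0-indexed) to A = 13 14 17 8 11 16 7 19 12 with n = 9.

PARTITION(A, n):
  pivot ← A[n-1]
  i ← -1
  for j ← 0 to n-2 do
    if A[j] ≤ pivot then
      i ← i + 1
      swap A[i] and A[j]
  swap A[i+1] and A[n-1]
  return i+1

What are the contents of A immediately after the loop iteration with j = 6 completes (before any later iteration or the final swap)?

8 11 7 13 14 16 17 19 12

pivot=12, i=-1
j=0: 13>12, skip
j=1: 14>12, skip
j=2: 17>12, skip
j=3: 8≤12, i=0, swap(0,3) ⇒ 8 14 17 13 11 16 7 19 12
j=4: 11≤12, i=1, swap(1,4) ⇒ 8 11 17 13 14 16 7 19 12
j=5: 16>12, skip
j=6: 7≤12, i=2, swap(2,6) ⇒ 8 11 7 13 14 16 17 19 12
(after j=6) A = 8 11 7 13 14 16 17 19 12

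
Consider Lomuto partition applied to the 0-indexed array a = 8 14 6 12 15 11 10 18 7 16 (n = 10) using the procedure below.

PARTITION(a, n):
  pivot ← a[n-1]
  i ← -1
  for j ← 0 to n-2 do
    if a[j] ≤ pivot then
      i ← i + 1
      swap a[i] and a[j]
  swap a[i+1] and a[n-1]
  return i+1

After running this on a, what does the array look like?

pivot=16, i=-1
j=0: 8≤16, i=0, swap(0,0) ⇒ 8 14 6 12 15 11 10 18 7 16
j=1: 14≤16, i=1, swap(1,1) ⇒ 8 14 6 12 15 11 10 18 7 16
j=2: 6≤16, i=2, swap(2,2) ⇒ 8 14 6 12 15 11 10 18 7 16
j=3: 12≤16, i=3, swap(3,3) ⇒ 8 14 6 12 15 11 10 18 7 16
j=4: 15≤16, i=4, swap(4,4) ⇒ 8 14 6 12 15 11 10 18 7 16
j=5: 11≤16, i=5, swap(5,5) ⇒ 8 14 6 12 15 11 10 18 7 16
j=6: 10≤16, i=6, swap(6,6) ⇒ 8 14 6 12 15 11 10 18 7 16
j=7: 18>16, skip
j=8: 7≤16, i=7, swap(7,8) ⇒ 8 14 6 12 15 11 10 7 18 16
swap(8,9) ⇒ 8 14 6 12 15 11 10 7 16 18; return 8

8 14 6 12 15 11 10 7 16 18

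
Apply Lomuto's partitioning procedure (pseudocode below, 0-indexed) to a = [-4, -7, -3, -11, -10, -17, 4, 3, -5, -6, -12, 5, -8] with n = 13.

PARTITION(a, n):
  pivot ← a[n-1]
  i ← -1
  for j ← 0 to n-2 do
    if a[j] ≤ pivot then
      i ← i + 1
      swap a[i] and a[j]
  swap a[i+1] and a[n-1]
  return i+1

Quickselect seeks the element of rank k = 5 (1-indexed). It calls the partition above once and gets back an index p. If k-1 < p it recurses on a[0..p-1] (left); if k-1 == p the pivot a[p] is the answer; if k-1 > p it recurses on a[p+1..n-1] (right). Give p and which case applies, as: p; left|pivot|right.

4; pivot

pivot = a[12] = -8; i = -1
j=0: a[0]=-4 > -8 → no swap
j=1: a[1]=-7 > -8 → no swap
j=2: a[2]=-3 > -8 → no swap
j=3: a[3]=-11 ≤ -8 → i=0, swap a[0],a[3] → [-11, -7, -3, -4, -10, -17, 4, 3, -5, -6, -12, 5, -8]
j=4: a[4]=-10 ≤ -8 → i=1, swap a[1],a[4] → [-11, -10, -3, -4, -7, -17, 4, 3, -5, -6, -12, 5, -8]
j=5: a[5]=-17 ≤ -8 → i=2, swap a[2],a[5] → [-11, -10, -17, -4, -7, -3, 4, 3, -5, -6, -12, 5, -8]
j=6: a[6]=4 > -8 → no swap
j=7: a[7]=3 > -8 → no swap
j=8: a[8]=-5 > -8 → no swap
j=9: a[9]=-6 > -8 → no swap
j=10: a[10]=-12 ≤ -8 → i=3, swap a[3],a[10] → [-11, -10, -17, -12, -7, -3, 4, 3, -5, -6, -4, 5, -8]
j=11: a[11]=5 > -8 → no swap
final swap a[4],a[12] → [-11, -10, -17, -12, -8, -3, 4, 3, -5, -6, -4, 5, -7]; return 4
p = 4; k-1 = 4 == 4 ⇒ pivot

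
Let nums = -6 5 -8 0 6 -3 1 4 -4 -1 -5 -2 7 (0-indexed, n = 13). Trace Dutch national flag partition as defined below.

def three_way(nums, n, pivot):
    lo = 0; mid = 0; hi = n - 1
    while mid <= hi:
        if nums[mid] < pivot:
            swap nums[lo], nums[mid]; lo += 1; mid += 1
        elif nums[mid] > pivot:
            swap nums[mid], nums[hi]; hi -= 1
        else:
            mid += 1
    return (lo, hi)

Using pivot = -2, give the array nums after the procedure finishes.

-6 -8 -5 -4 -3 -2 4 1 -1 6 0 7 5

pivot = -2; lo=0, mid=0, hi=12
nums[mid]=-6<-2: swap nums[0],nums[0]; lo=1,mid=1 → -6 5 -8 0 6 -3 1 4 -4 -1 -5 -2 7
nums[mid]=5>-2: swap nums[1],nums[12]; hi=11 → -6 7 -8 0 6 -3 1 4 -4 -1 -5 -2 5
nums[mid]=7>-2: swap nums[1],nums[11]; hi=10 → -6 -2 -8 0 6 -3 1 4 -4 -1 -5 7 5
nums[mid]=-2=-2: mid=2
nums[mid]=-8<-2: swap nums[1],nums[2]; lo=2,mid=3 → -6 -8 -2 0 6 -3 1 4 -4 -1 -5 7 5
nums[mid]=0>-2: swap nums[3],nums[10]; hi=9 → -6 -8 -2 -5 6 -3 1 4 -4 -1 0 7 5
nums[mid]=-5<-2: swap nums[2],nums[3]; lo=3,mid=4 → -6 -8 -5 -2 6 -3 1 4 -4 -1 0 7 5
nums[mid]=6>-2: swap nums[4],nums[9]; hi=8 → -6 -8 -5 -2 -1 -3 1 4 -4 6 0 7 5
nums[mid]=-1>-2: swap nums[4],nums[8]; hi=7 → -6 -8 -5 -2 -4 -3 1 4 -1 6 0 7 5
nums[mid]=-4<-2: swap nums[3],nums[4]; lo=4,mid=5 → -6 -8 -5 -4 -2 -3 1 4 -1 6 0 7 5
nums[mid]=-3<-2: swap nums[4],nums[5]; lo=5,mid=6 → -6 -8 -5 -4 -3 -2 1 4 -1 6 0 7 5
nums[mid]=1>-2: swap nums[6],nums[7]; hi=6 → -6 -8 -5 -4 -3 -2 4 1 -1 6 0 7 5
nums[mid]=4>-2: swap nums[6],nums[6]; hi=5 → -6 -8 -5 -4 -3 -2 4 1 -1 6 0 7 5
end: lo=5, hi=5; nums = -6 -8 -5 -4 -3 -2 4 1 -1 6 0 7 5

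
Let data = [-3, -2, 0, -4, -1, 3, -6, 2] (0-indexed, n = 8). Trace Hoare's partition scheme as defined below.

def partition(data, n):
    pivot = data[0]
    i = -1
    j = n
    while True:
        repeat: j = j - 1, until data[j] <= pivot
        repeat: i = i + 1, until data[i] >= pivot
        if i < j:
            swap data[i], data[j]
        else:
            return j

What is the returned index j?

pivot=-3
j stops at 6 (-6), i stops at 0 (-3); swap ⇒ [-6, -2, 0, -4, -1, 3, -3, 2]
j stops at 3 (-4), i stops at 1 (-2); swap ⇒ [-6, -4, 0, -2, -1, 3, -3, 2]
j stops at 1, i stops at 2; i≥j ⇒ return 1. data=[-6, -4, 0, -2, -1, 3, -3, 2]

1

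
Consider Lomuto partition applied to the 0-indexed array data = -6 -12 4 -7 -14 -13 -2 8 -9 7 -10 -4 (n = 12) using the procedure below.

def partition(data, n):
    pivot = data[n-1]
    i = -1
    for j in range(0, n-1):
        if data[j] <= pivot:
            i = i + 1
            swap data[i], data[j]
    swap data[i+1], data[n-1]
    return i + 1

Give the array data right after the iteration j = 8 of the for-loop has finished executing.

pivot = data[11] = -4; i = -1
j=0: data[0]=-6 ≤ -4 → i=0, swap data[0],data[0] (no change) → -6 -12 4 -7 -14 -13 -2 8 -9 7 -10 -4
j=1: data[1]=-12 ≤ -4 → i=1, swap data[1],data[1] (no change) → -6 -12 4 -7 -14 -13 -2 8 -9 7 -10 -4
j=2: data[2]=4 > -4 → no swap
j=3: data[3]=-7 ≤ -4 → i=2, swap data[2],data[3] → -6 -12 -7 4 -14 -13 -2 8 -9 7 -10 -4
j=4: data[4]=-14 ≤ -4 → i=3, swap data[3],data[4] → -6 -12 -7 -14 4 -13 -2 8 -9 7 -10 -4
j=5: data[5]=-13 ≤ -4 → i=4, swap data[4],data[5] → -6 -12 -7 -14 -13 4 -2 8 -9 7 -10 -4
j=6: data[6]=-2 > -4 → no swap
j=7: data[7]=8 > -4 → no swap
j=8: data[8]=-9 ≤ -4 → i=5, swap data[5],data[8] → -6 -12 -7 -14 -13 -9 -2 8 4 7 -10 -4
(after j=8) data = -6 -12 -7 -14 -13 -9 -2 8 4 7 -10 -4

-6 -12 -7 -14 -13 -9 -2 8 4 7 -10 -4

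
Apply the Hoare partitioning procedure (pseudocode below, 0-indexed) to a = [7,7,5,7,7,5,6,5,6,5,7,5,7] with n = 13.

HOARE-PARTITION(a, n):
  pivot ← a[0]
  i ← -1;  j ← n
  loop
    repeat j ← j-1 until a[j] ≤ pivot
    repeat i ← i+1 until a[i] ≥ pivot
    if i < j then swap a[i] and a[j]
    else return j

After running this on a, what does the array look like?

pivot = a[0] = 7; i = -1, j = 13
j→12 (a[12]=7≤7), i→0 (a[0]=7≥7); i<j, swap → [7,7,5,7,7,5,6,5,6,5,7,5,7]
j→11 (a[11]=5≤7), i→1 (a[1]=7≥7); i<j, swap → [7,5,5,7,7,5,6,5,6,5,7,7,7]
j→10 (a[10]=7≤7), i→3 (a[3]=7≥7); i<j, swap → [7,5,5,7,7,5,6,5,6,5,7,7,7]
j→9 (a[9]=5≤7), i→4 (a[4]=7≥7); i<j, swap → [7,5,5,7,5,5,6,5,6,7,7,7,7]
j→8, i→9; i≥j, return j=8. a = [7,5,5,7,5,5,6,5,6,7,7,7,7]

[7,5,5,7,5,5,6,5,6,7,7,7,7]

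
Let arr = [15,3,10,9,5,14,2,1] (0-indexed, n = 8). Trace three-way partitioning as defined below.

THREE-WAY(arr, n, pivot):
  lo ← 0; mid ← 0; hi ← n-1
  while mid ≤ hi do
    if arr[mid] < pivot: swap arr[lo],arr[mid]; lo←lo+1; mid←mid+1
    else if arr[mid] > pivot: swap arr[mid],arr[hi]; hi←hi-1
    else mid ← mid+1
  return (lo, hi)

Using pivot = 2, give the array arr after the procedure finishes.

pivot = 2; lo=0, mid=0, hi=7
arr[mid]=15>2: swap arr[0],arr[7]; hi=6 → [1,3,10,9,5,14,2,15]
arr[mid]=1<2: swap arr[0],arr[0]; lo=1,mid=1 → [1,3,10,9,5,14,2,15]
arr[mid]=3>2: swap arr[1],arr[6]; hi=5 → [1,2,10,9,5,14,3,15]
arr[mid]=2=2: mid=2
arr[mid]=10>2: swap arr[2],arr[5]; hi=4 → [1,2,14,9,5,10,3,15]
arr[mid]=14>2: swap arr[2],arr[4]; hi=3 → [1,2,5,9,14,10,3,15]
arr[mid]=5>2: swap arr[2],arr[3]; hi=2 → [1,2,9,5,14,10,3,15]
arr[mid]=9>2: swap arr[2],arr[2]; hi=1 → [1,2,9,5,14,10,3,15]
end: lo=1, hi=1; arr = [1,2,9,5,14,10,3,15]

[1,2,9,5,14,10,3,15]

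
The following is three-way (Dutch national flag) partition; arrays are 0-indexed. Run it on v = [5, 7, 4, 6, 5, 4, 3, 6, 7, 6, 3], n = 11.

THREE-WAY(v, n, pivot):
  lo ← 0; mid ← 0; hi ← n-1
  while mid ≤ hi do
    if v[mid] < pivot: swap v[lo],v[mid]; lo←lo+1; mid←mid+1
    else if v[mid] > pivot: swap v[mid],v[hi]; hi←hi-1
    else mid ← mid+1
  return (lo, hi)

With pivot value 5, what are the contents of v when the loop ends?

[3, 4, 3, 4, 5, 5, 6, 7, 6, 6, 7]

lo=0 mid=0 hi=10
5=5: mid=1
7>5: swap(1,10), hi=9 ⇒ [5, 3, 4, 6, 5, 4, 3, 6, 7, 6, 7]
3<5: swap(0,1), lo=1 mid=2 ⇒ [3, 5, 4, 6, 5, 4, 3, 6, 7, 6, 7]
4<5: swap(1,2), lo=2 mid=3 ⇒ [3, 4, 5, 6, 5, 4, 3, 6, 7, 6, 7]
6>5: swap(3,9), hi=8 ⇒ [3, 4, 5, 6, 5, 4, 3, 6, 7, 6, 7]
6>5: swap(3,8), hi=7 ⇒ [3, 4, 5, 7, 5, 4, 3, 6, 6, 6, 7]
7>5: swap(3,7), hi=6 ⇒ [3, 4, 5, 6, 5, 4, 3, 7, 6, 6, 7]
6>5: swap(3,6), hi=5 ⇒ [3, 4, 5, 3, 5, 4, 6, 7, 6, 6, 7]
3<5: swap(2,3), lo=3 mid=4 ⇒ [3, 4, 3, 5, 5, 4, 6, 7, 6, 6, 7]
5=5: mid=5
4<5: swap(3,5), lo=4 mid=6 ⇒ [3, 4, 3, 4, 5, 5, 6, 7, 6, 6, 7]
done. lo=4 hi=5; v=[3, 4, 3, 4, 5, 5, 6, 7, 6, 6, 7]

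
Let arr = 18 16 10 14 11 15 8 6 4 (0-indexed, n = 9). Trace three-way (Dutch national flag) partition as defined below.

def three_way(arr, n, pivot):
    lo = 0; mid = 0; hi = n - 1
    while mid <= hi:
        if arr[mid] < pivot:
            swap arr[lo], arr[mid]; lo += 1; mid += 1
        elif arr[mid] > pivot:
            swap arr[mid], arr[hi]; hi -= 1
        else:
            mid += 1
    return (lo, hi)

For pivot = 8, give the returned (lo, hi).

(2, 2)

pivot = 8; lo=0, mid=0, hi=8
arr[mid]=18>8: swap arr[0],arr[8]; hi=7 → 4 16 10 14 11 15 8 6 18
arr[mid]=4<8: swap arr[0],arr[0]; lo=1,mid=1 → 4 16 10 14 11 15 8 6 18
arr[mid]=16>8: swap arr[1],arr[7]; hi=6 → 4 6 10 14 11 15 8 16 18
arr[mid]=6<8: swap arr[1],arr[1]; lo=2,mid=2 → 4 6 10 14 11 15 8 16 18
arr[mid]=10>8: swap arr[2],arr[6]; hi=5 → 4 6 8 14 11 15 10 16 18
arr[mid]=8=8: mid=3
arr[mid]=14>8: swap arr[3],arr[5]; hi=4 → 4 6 8 15 11 14 10 16 18
arr[mid]=15>8: swap arr[3],arr[4]; hi=3 → 4 6 8 11 15 14 10 16 18
arr[mid]=11>8: swap arr[3],arr[3]; hi=2 → 4 6 8 11 15 14 10 16 18
end: lo=2, hi=2; arr = 4 6 8 11 15 14 10 16 18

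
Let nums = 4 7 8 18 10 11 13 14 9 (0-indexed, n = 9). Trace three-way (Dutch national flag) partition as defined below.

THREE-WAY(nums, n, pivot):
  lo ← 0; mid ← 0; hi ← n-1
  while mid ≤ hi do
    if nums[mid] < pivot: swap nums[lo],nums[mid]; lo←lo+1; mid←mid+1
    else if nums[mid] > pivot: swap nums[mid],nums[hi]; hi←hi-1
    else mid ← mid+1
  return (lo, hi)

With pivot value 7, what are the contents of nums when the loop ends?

lo=0 mid=0 hi=8
4<7: swap(0,0), lo=1 mid=1 ⇒ 4 7 8 18 10 11 13 14 9
7=7: mid=2
8>7: swap(2,8), hi=7 ⇒ 4 7 9 18 10 11 13 14 8
9>7: swap(2,7), hi=6 ⇒ 4 7 14 18 10 11 13 9 8
14>7: swap(2,6), hi=5 ⇒ 4 7 13 18 10 11 14 9 8
13>7: swap(2,5), hi=4 ⇒ 4 7 11 18 10 13 14 9 8
11>7: swap(2,4), hi=3 ⇒ 4 7 10 18 11 13 14 9 8
10>7: swap(2,3), hi=2 ⇒ 4 7 18 10 11 13 14 9 8
18>7: swap(2,2), hi=1 ⇒ 4 7 18 10 11 13 14 9 8
done. lo=1 hi=1; nums=4 7 18 10 11 13 14 9 8

4 7 18 10 11 13 14 9 8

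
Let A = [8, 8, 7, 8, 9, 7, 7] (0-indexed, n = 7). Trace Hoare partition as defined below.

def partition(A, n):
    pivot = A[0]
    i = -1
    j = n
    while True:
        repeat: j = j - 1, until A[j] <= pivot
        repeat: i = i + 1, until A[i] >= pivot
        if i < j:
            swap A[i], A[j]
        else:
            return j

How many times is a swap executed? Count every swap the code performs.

pivot = A[0] = 8; i = -1, j = 7
j→6 (A[6]=7≤8), i→0 (A[0]=8≥8); i<j, swap → [7, 8, 7, 8, 9, 7, 8]
j→5 (A[5]=7≤8), i→1 (A[1]=8≥8); i<j, swap → [7, 7, 7, 8, 9, 8, 8]
j→3, i→3; i≥j, return j=3. A = [7, 7, 7, 8, 9, 8, 8]

2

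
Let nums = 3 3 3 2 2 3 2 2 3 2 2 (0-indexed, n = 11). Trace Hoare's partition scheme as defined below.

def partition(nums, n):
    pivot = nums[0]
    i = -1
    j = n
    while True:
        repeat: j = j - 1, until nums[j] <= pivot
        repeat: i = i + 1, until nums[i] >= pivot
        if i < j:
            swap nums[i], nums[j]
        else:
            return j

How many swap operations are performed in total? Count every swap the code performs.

4

pivot=3
j stops at 10 (2), i stops at 0 (3); swap ⇒ 2 3 3 2 2 3 2 2 3 2 3
j stops at 9 (2), i stops at 1 (3); swap ⇒ 2 2 3 2 2 3 2 2 3 3 3
j stops at 8 (3), i stops at 2 (3); swap ⇒ 2 2 3 2 2 3 2 2 3 3 3
j stops at 7 (2), i stops at 5 (3); swap ⇒ 2 2 3 2 2 2 2 3 3 3 3
j stops at 6, i stops at 7; i≥j ⇒ return 6. nums=2 2 3 2 2 2 2 3 3 3 3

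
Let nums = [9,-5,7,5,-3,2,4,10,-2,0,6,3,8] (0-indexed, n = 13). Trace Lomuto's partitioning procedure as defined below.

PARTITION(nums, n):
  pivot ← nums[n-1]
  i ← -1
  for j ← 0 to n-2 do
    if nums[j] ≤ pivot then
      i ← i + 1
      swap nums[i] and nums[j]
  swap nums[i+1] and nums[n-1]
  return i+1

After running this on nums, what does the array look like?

[-5,7,5,-3,2,4,-2,0,6,3,8,10,9]

pivot = nums[12] = 8; i = -1
j=0: nums[0]=9 > 8 → no swap
j=1: nums[1]=-5 ≤ 8 → i=0, swap nums[0],nums[1] → [-5,9,7,5,-3,2,4,10,-2,0,6,3,8]
j=2: nums[2]=7 ≤ 8 → i=1, swap nums[1],nums[2] → [-5,7,9,5,-3,2,4,10,-2,0,6,3,8]
j=3: nums[3]=5 ≤ 8 → i=2, swap nums[2],nums[3] → [-5,7,5,9,-3,2,4,10,-2,0,6,3,8]
j=4: nums[4]=-3 ≤ 8 → i=3, swap nums[3],nums[4] → [-5,7,5,-3,9,2,4,10,-2,0,6,3,8]
j=5: nums[5]=2 ≤ 8 → i=4, swap nums[4],nums[5] → [-5,7,5,-3,2,9,4,10,-2,0,6,3,8]
j=6: nums[6]=4 ≤ 8 → i=5, swap nums[5],nums[6] → [-5,7,5,-3,2,4,9,10,-2,0,6,3,8]
j=7: nums[7]=10 > 8 → no swap
j=8: nums[8]=-2 ≤ 8 → i=6, swap nums[6],nums[8] → [-5,7,5,-3,2,4,-2,10,9,0,6,3,8]
j=9: nums[9]=0 ≤ 8 → i=7, swap nums[7],nums[9] → [-5,7,5,-3,2,4,-2,0,9,10,6,3,8]
j=10: nums[10]=6 ≤ 8 → i=8, swap nums[8],nums[10] → [-5,7,5,-3,2,4,-2,0,6,10,9,3,8]
j=11: nums[11]=3 ≤ 8 → i=9, swap nums[9],nums[11] → [-5,7,5,-3,2,4,-2,0,6,3,9,10,8]
final swap nums[10],nums[12] → [-5,7,5,-3,2,4,-2,0,6,3,8,10,9]; return 10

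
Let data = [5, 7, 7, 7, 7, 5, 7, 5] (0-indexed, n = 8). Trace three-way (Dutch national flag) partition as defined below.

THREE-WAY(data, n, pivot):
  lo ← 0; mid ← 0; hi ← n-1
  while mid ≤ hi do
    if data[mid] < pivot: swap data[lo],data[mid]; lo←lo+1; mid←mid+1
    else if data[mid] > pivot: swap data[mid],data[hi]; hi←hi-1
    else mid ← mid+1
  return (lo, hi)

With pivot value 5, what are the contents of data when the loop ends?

[5, 5, 5, 7, 7, 7, 7, 7]

lo=0 mid=0 hi=7
5=5: mid=1
7>5: swap(1,7), hi=6 ⇒ [5, 5, 7, 7, 7, 5, 7, 7]
5=5: mid=2
7>5: swap(2,6), hi=5 ⇒ [5, 5, 7, 7, 7, 5, 7, 7]
7>5: swap(2,5), hi=4 ⇒ [5, 5, 5, 7, 7, 7, 7, 7]
5=5: mid=3
7>5: swap(3,4), hi=3 ⇒ [5, 5, 5, 7, 7, 7, 7, 7]
7>5: swap(3,3), hi=2 ⇒ [5, 5, 5, 7, 7, 7, 7, 7]
done. lo=0 hi=2; data=[5, 5, 5, 7, 7, 7, 7, 7]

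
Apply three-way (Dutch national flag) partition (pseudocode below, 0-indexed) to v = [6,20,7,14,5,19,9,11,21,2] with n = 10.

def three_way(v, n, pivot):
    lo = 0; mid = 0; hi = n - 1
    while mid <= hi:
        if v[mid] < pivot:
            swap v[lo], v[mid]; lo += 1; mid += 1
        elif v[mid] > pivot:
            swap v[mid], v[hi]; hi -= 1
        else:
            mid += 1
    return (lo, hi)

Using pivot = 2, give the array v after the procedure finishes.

pivot = 2; lo=0, mid=0, hi=9
v[mid]=6>2: swap v[0],v[9]; hi=8 → [2,20,7,14,5,19,9,11,21,6]
v[mid]=2=2: mid=1
v[mid]=20>2: swap v[1],v[8]; hi=7 → [2,21,7,14,5,19,9,11,20,6]
v[mid]=21>2: swap v[1],v[7]; hi=6 → [2,11,7,14,5,19,9,21,20,6]
v[mid]=11>2: swap v[1],v[6]; hi=5 → [2,9,7,14,5,19,11,21,20,6]
v[mid]=9>2: swap v[1],v[5]; hi=4 → [2,19,7,14,5,9,11,21,20,6]
v[mid]=19>2: swap v[1],v[4]; hi=3 → [2,5,7,14,19,9,11,21,20,6]
v[mid]=5>2: swap v[1],v[3]; hi=2 → [2,14,7,5,19,9,11,21,20,6]
v[mid]=14>2: swap v[1],v[2]; hi=1 → [2,7,14,5,19,9,11,21,20,6]
v[mid]=7>2: swap v[1],v[1]; hi=0 → [2,7,14,5,19,9,11,21,20,6]
end: lo=0, hi=0; v = [2,7,14,5,19,9,11,21,20,6]

[2,7,14,5,19,9,11,21,20,6]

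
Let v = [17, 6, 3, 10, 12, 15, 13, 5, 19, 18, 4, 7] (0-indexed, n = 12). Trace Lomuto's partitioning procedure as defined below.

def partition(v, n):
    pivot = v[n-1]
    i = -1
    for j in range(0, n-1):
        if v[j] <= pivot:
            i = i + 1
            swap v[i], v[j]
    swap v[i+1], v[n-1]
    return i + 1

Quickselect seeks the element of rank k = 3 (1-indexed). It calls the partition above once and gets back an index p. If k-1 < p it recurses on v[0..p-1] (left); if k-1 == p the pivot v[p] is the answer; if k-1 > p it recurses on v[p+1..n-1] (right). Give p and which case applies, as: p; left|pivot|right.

pivot=7, i=-1
j=0: 17>7, skip
j=1: 6≤7, i=0, swap(0,1) ⇒ [6, 17, 3, 10, 12, 15, 13, 5, 19, 18, 4, 7]
j=2: 3≤7, i=1, swap(1,2) ⇒ [6, 3, 17, 10, 12, 15, 13, 5, 19, 18, 4, 7]
j=3: 10>7, skip
j=4: 12>7, skip
j=5: 15>7, skip
j=6: 13>7, skip
j=7: 5≤7, i=2, swap(2,7) ⇒ [6, 3, 5, 10, 12, 15, 13, 17, 19, 18, 4, 7]
j=8: 19>7, skip
j=9: 18>7, skip
j=10: 4≤7, i=3, swap(3,10) ⇒ [6, 3, 5, 4, 12, 15, 13, 17, 19, 18, 10, 7]
swap(4,11) ⇒ [6, 3, 5, 4, 7, 15, 13, 17, 19, 18, 10, 12]; return 4
p = 4; k-1 = 2 < 4 ⇒ left

4; left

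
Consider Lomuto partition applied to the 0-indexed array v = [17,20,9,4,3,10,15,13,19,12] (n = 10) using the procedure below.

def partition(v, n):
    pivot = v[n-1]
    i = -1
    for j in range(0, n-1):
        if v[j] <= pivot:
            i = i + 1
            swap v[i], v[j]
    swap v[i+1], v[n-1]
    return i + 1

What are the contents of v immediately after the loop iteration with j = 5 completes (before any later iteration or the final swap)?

pivot = v[9] = 12; i = -1
j=0: v[0]=17 > 12 → no swap
j=1: v[1]=20 > 12 → no swap
j=2: v[2]=9 ≤ 12 → i=0, swap v[0],v[2] → [9,20,17,4,3,10,15,13,19,12]
j=3: v[3]=4 ≤ 12 → i=1, swap v[1],v[3] → [9,4,17,20,3,10,15,13,19,12]
j=4: v[4]=3 ≤ 12 → i=2, swap v[2],v[4] → [9,4,3,20,17,10,15,13,19,12]
j=5: v[5]=10 ≤ 12 → i=3, swap v[3],v[5] → [9,4,3,10,17,20,15,13,19,12]
(after j=5) v = [9,4,3,10,17,20,15,13,19,12]

[9,4,3,10,17,20,15,13,19,12]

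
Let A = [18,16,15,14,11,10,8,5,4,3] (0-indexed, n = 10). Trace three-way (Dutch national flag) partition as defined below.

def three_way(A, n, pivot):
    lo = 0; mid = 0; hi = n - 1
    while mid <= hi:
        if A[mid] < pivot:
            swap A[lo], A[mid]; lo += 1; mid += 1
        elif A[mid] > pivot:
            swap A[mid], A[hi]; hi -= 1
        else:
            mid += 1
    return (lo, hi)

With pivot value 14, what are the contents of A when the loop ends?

pivot = 14; lo=0, mid=0, hi=9
A[mid]=18>14: swap A[0],A[9]; hi=8 → [3,16,15,14,11,10,8,5,4,18]
A[mid]=3<14: swap A[0],A[0]; lo=1,mid=1 → [3,16,15,14,11,10,8,5,4,18]
A[mid]=16>14: swap A[1],A[8]; hi=7 → [3,4,15,14,11,10,8,5,16,18]
A[mid]=4<14: swap A[1],A[1]; lo=2,mid=2 → [3,4,15,14,11,10,8,5,16,18]
A[mid]=15>14: swap A[2],A[7]; hi=6 → [3,4,5,14,11,10,8,15,16,18]
A[mid]=5<14: swap A[2],A[2]; lo=3,mid=3 → [3,4,5,14,11,10,8,15,16,18]
A[mid]=14=14: mid=4
A[mid]=11<14: swap A[3],A[4]; lo=4,mid=5 → [3,4,5,11,14,10,8,15,16,18]
A[mid]=10<14: swap A[4],A[5]; lo=5,mid=6 → [3,4,5,11,10,14,8,15,16,18]
A[mid]=8<14: swap A[5],A[6]; lo=6,mid=7 → [3,4,5,11,10,8,14,15,16,18]
end: lo=6, hi=6; A = [3,4,5,11,10,8,14,15,16,18]

[3,4,5,11,10,8,14,15,16,18]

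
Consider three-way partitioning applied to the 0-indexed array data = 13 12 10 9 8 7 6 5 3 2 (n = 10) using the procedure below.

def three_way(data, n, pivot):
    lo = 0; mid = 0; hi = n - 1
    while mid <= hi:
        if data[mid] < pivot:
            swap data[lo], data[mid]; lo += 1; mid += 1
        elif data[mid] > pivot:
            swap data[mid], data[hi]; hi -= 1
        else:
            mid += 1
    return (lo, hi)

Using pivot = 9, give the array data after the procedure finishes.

2 3 5 8 7 6 9 10 12 13

pivot = 9; lo=0, mid=0, hi=9
data[mid]=13>9: swap data[0],data[9]; hi=8 → 2 12 10 9 8 7 6 5 3 13
data[mid]=2<9: swap data[0],data[0]; lo=1,mid=1 → 2 12 10 9 8 7 6 5 3 13
data[mid]=12>9: swap data[1],data[8]; hi=7 → 2 3 10 9 8 7 6 5 12 13
data[mid]=3<9: swap data[1],data[1]; lo=2,mid=2 → 2 3 10 9 8 7 6 5 12 13
data[mid]=10>9: swap data[2],data[7]; hi=6 → 2 3 5 9 8 7 6 10 12 13
data[mid]=5<9: swap data[2],data[2]; lo=3,mid=3 → 2 3 5 9 8 7 6 10 12 13
data[mid]=9=9: mid=4
data[mid]=8<9: swap data[3],data[4]; lo=4,mid=5 → 2 3 5 8 9 7 6 10 12 13
data[mid]=7<9: swap data[4],data[5]; lo=5,mid=6 → 2 3 5 8 7 9 6 10 12 13
data[mid]=6<9: swap data[5],data[6]; lo=6,mid=7 → 2 3 5 8 7 6 9 10 12 13
end: lo=6, hi=6; data = 2 3 5 8 7 6 9 10 12 13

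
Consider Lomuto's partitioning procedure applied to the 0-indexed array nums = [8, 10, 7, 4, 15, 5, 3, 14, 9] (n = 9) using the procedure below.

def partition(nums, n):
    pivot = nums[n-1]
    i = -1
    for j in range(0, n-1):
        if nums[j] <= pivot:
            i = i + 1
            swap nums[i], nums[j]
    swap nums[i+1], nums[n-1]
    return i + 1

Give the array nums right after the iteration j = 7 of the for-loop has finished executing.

[8, 7, 4, 5, 3, 10, 15, 14, 9]

pivot=9, i=-1
j=0: 8≤9, i=0, swap(0,0) ⇒ [8, 10, 7, 4, 15, 5, 3, 14, 9]
j=1: 10>9, skip
j=2: 7≤9, i=1, swap(1,2) ⇒ [8, 7, 10, 4, 15, 5, 3, 14, 9]
j=3: 4≤9, i=2, swap(2,3) ⇒ [8, 7, 4, 10, 15, 5, 3, 14, 9]
j=4: 15>9, skip
j=5: 5≤9, i=3, swap(3,5) ⇒ [8, 7, 4, 5, 15, 10, 3, 14, 9]
j=6: 3≤9, i=4, swap(4,6) ⇒ [8, 7, 4, 5, 3, 10, 15, 14, 9]
j=7: 14>9, skip
(after j=7) nums = [8, 7, 4, 5, 3, 10, 15, 14, 9]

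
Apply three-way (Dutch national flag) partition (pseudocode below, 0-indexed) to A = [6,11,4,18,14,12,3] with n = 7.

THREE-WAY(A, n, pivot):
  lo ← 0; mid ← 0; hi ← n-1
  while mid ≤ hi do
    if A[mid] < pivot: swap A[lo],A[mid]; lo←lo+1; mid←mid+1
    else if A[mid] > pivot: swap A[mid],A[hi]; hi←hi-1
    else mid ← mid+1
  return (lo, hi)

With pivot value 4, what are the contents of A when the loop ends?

[3,4,18,14,12,11,6]

pivot = 4; lo=0, mid=0, hi=6
A[mid]=6>4: swap A[0],A[6]; hi=5 → [3,11,4,18,14,12,6]
A[mid]=3<4: swap A[0],A[0]; lo=1,mid=1 → [3,11,4,18,14,12,6]
A[mid]=11>4: swap A[1],A[5]; hi=4 → [3,12,4,18,14,11,6]
A[mid]=12>4: swap A[1],A[4]; hi=3 → [3,14,4,18,12,11,6]
A[mid]=14>4: swap A[1],A[3]; hi=2 → [3,18,4,14,12,11,6]
A[mid]=18>4: swap A[1],A[2]; hi=1 → [3,4,18,14,12,11,6]
A[mid]=4=4: mid=2
end: lo=1, hi=1; A = [3,4,18,14,12,11,6]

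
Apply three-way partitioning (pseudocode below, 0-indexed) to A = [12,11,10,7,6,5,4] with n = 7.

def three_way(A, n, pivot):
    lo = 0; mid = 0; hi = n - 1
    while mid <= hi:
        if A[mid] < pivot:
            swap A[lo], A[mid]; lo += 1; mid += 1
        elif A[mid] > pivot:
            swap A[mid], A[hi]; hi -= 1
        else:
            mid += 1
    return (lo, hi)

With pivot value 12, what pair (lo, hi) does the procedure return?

(6, 6)

lo=0 mid=0 hi=6
12=12: mid=1
11<12: swap(0,1), lo=1 mid=2 ⇒ [11,12,10,7,6,5,4]
10<12: swap(1,2), lo=2 mid=3 ⇒ [11,10,12,7,6,5,4]
7<12: swap(2,3), lo=3 mid=4 ⇒ [11,10,7,12,6,5,4]
6<12: swap(3,4), lo=4 mid=5 ⇒ [11,10,7,6,12,5,4]
5<12: swap(4,5), lo=5 mid=6 ⇒ [11,10,7,6,5,12,4]
4<12: swap(5,6), lo=6 mid=7 ⇒ [11,10,7,6,5,4,12]
done. lo=6 hi=6; A=[11,10,7,6,5,4,12]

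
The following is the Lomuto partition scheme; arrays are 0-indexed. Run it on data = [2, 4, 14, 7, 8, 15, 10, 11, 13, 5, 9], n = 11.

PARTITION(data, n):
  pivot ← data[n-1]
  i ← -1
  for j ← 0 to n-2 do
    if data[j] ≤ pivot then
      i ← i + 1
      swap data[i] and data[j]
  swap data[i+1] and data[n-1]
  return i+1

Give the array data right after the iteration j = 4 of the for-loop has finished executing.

[2, 4, 7, 8, 14, 15, 10, 11, 13, 5, 9]

pivot=9, i=-1
j=0: 2≤9, i=0, swap(0,0) ⇒ [2, 4, 14, 7, 8, 15, 10, 11, 13, 5, 9]
j=1: 4≤9, i=1, swap(1,1) ⇒ [2, 4, 14, 7, 8, 15, 10, 11, 13, 5, 9]
j=2: 14>9, skip
j=3: 7≤9, i=2, swap(2,3) ⇒ [2, 4, 7, 14, 8, 15, 10, 11, 13, 5, 9]
j=4: 8≤9, i=3, swap(3,4) ⇒ [2, 4, 7, 8, 14, 15, 10, 11, 13, 5, 9]
(after j=4) data = [2, 4, 7, 8, 14, 15, 10, 11, 13, 5, 9]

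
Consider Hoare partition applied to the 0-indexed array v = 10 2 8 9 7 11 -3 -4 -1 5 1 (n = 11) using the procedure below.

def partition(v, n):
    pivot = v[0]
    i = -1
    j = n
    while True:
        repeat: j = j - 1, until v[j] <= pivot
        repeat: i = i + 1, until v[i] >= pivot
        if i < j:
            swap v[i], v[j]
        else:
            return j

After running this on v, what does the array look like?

1 2 8 9 7 5 -3 -4 -1 11 10

pivot = v[0] = 10; i = -1, j = 11
j→10 (v[10]=1≤10), i→0 (v[0]=10≥10); i<j, swap → 1 2 8 9 7 11 -3 -4 -1 5 10
j→9 (v[9]=5≤10), i→5 (v[5]=11≥10); i<j, swap → 1 2 8 9 7 5 -3 -4 -1 11 10
j→8, i→9; i≥j, return j=8. v = 1 2 8 9 7 5 -3 -4 -1 11 10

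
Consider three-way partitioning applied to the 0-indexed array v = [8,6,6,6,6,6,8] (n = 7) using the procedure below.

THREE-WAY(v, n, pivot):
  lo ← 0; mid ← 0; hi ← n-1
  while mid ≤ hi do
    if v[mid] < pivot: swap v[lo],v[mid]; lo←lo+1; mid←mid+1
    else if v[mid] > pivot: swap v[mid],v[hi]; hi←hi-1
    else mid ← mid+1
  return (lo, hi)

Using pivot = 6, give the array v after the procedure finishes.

lo=0 mid=0 hi=6
8>6: swap(0,6), hi=5 ⇒ [8,6,6,6,6,6,8]
8>6: swap(0,5), hi=4 ⇒ [6,6,6,6,6,8,8]
6=6: mid=1
6=6: mid=2
6=6: mid=3
6=6: mid=4
6=6: mid=5
done. lo=0 hi=4; v=[6,6,6,6,6,8,8]

[6,6,6,6,6,8,8]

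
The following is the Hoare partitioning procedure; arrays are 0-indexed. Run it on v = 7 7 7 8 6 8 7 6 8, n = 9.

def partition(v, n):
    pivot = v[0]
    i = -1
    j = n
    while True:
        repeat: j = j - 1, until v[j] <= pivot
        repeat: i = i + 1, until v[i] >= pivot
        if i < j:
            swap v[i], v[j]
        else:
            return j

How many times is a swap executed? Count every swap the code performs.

pivot = v[0] = 7; i = -1, j = 9
j→7 (v[7]=6≤7), i→0 (v[0]=7≥7); i<j, swap → 6 7 7 8 6 8 7 7 8
j→6 (v[6]=7≤7), i→1 (v[1]=7≥7); i<j, swap → 6 7 7 8 6 8 7 7 8
j→4 (v[4]=6≤7), i→2 (v[2]=7≥7); i<j, swap → 6 7 6 8 7 8 7 7 8
j→2, i→3; i≥j, return j=2. v = 6 7 6 8 7 8 7 7 8

3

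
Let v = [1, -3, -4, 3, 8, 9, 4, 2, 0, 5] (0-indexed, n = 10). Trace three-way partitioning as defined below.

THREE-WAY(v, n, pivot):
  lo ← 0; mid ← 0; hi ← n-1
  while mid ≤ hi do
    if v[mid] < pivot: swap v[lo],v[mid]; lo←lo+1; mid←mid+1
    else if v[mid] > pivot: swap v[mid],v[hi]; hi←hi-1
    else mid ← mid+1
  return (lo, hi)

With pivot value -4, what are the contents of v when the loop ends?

lo=0 mid=0 hi=9
1>-4: swap(0,9), hi=8 ⇒ [5, -3, -4, 3, 8, 9, 4, 2, 0, 1]
5>-4: swap(0,8), hi=7 ⇒ [0, -3, -4, 3, 8, 9, 4, 2, 5, 1]
0>-4: swap(0,7), hi=6 ⇒ [2, -3, -4, 3, 8, 9, 4, 0, 5, 1]
2>-4: swap(0,6), hi=5 ⇒ [4, -3, -4, 3, 8, 9, 2, 0, 5, 1]
4>-4: swap(0,5), hi=4 ⇒ [9, -3, -4, 3, 8, 4, 2, 0, 5, 1]
9>-4: swap(0,4), hi=3 ⇒ [8, -3, -4, 3, 9, 4, 2, 0, 5, 1]
8>-4: swap(0,3), hi=2 ⇒ [3, -3, -4, 8, 9, 4, 2, 0, 5, 1]
3>-4: swap(0,2), hi=1 ⇒ [-4, -3, 3, 8, 9, 4, 2, 0, 5, 1]
-4=-4: mid=1
-3>-4: swap(1,1), hi=0 ⇒ [-4, -3, 3, 8, 9, 4, 2, 0, 5, 1]
done. lo=0 hi=0; v=[-4, -3, 3, 8, 9, 4, 2, 0, 5, 1]

[-4, -3, 3, 8, 9, 4, 2, 0, 5, 1]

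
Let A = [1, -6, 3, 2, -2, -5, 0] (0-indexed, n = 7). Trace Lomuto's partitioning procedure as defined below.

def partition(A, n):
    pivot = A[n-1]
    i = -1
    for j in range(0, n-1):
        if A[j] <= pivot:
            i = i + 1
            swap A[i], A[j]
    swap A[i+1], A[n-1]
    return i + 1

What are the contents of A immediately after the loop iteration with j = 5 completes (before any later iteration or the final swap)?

pivot=0, i=-1
j=0: 1>0, skip
j=1: -6≤0, i=0, swap(0,1) ⇒ [-6, 1, 3, 2, -2, -5, 0]
j=2: 3>0, skip
j=3: 2>0, skip
j=4: -2≤0, i=1, swap(1,4) ⇒ [-6, -2, 3, 2, 1, -5, 0]
j=5: -5≤0, i=2, swap(2,5) ⇒ [-6, -2, -5, 2, 1, 3, 0]
(after j=5) A = [-6, -2, -5, 2, 1, 3, 0]

[-6, -2, -5, 2, 1, 3, 0]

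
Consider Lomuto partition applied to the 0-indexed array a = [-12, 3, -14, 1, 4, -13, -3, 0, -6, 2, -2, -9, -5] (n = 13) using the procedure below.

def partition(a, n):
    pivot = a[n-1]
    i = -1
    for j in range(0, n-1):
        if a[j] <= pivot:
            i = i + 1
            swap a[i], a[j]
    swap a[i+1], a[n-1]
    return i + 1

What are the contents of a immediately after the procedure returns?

pivot = a[12] = -5; i = -1
j=0: a[0]=-12 ≤ -5 → i=0, swap a[0],a[0] (no change) → [-12, 3, -14, 1, 4, -13, -3, 0, -6, 2, -2, -9, -5]
j=1: a[1]=3 > -5 → no swap
j=2: a[2]=-14 ≤ -5 → i=1, swap a[1],a[2] → [-12, -14, 3, 1, 4, -13, -3, 0, -6, 2, -2, -9, -5]
j=3: a[3]=1 > -5 → no swap
j=4: a[4]=4 > -5 → no swap
j=5: a[5]=-13 ≤ -5 → i=2, swap a[2],a[5] → [-12, -14, -13, 1, 4, 3, -3, 0, -6, 2, -2, -9, -5]
j=6: a[6]=-3 > -5 → no swap
j=7: a[7]=0 > -5 → no swap
j=8: a[8]=-6 ≤ -5 → i=3, swap a[3],a[8] → [-12, -14, -13, -6, 4, 3, -3, 0, 1, 2, -2, -9, -5]
j=9: a[9]=2 > -5 → no swap
j=10: a[10]=-2 > -5 → no swap
j=11: a[11]=-9 ≤ -5 → i=4, swap a[4],a[11] → [-12, -14, -13, -6, -9, 3, -3, 0, 1, 2, -2, 4, -5]
final swap a[5],a[12] → [-12, -14, -13, -6, -9, -5, -3, 0, 1, 2, -2, 4, 3]; return 5

[-12, -14, -13, -6, -9, -5, -3, 0, 1, 2, -2, 4, 3]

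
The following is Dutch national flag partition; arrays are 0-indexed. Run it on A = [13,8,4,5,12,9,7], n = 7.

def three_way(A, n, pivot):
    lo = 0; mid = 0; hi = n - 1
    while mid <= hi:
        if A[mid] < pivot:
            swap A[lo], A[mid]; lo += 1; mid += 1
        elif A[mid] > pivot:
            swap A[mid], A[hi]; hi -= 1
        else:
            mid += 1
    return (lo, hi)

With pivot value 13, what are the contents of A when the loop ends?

[8,4,5,12,9,7,13]

pivot = 13; lo=0, mid=0, hi=6
A[mid]=13=13: mid=1
A[mid]=8<13: swap A[0],A[1]; lo=1,mid=2 → [8,13,4,5,12,9,7]
A[mid]=4<13: swap A[1],A[2]; lo=2,mid=3 → [8,4,13,5,12,9,7]
A[mid]=5<13: swap A[2],A[3]; lo=3,mid=4 → [8,4,5,13,12,9,7]
A[mid]=12<13: swap A[3],A[4]; lo=4,mid=5 → [8,4,5,12,13,9,7]
A[mid]=9<13: swap A[4],A[5]; lo=5,mid=6 → [8,4,5,12,9,13,7]
A[mid]=7<13: swap A[5],A[6]; lo=6,mid=7 → [8,4,5,12,9,7,13]
end: lo=6, hi=6; A = [8,4,5,12,9,7,13]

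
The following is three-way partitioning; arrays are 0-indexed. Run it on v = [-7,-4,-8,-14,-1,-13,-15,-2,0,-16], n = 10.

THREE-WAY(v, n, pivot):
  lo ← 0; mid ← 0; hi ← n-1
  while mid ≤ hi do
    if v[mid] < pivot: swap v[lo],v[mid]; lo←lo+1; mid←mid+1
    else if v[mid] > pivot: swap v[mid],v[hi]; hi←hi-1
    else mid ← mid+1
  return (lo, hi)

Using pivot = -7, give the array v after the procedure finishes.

lo=0 mid=0 hi=9
-7=-7: mid=1
-4>-7: swap(1,9), hi=8 ⇒ [-7,-16,-8,-14,-1,-13,-15,-2,0,-4]
-16<-7: swap(0,1), lo=1 mid=2 ⇒ [-16,-7,-8,-14,-1,-13,-15,-2,0,-4]
-8<-7: swap(1,2), lo=2 mid=3 ⇒ [-16,-8,-7,-14,-1,-13,-15,-2,0,-4]
-14<-7: swap(2,3), lo=3 mid=4 ⇒ [-16,-8,-14,-7,-1,-13,-15,-2,0,-4]
-1>-7: swap(4,8), hi=7 ⇒ [-16,-8,-14,-7,0,-13,-15,-2,-1,-4]
0>-7: swap(4,7), hi=6 ⇒ [-16,-8,-14,-7,-2,-13,-15,0,-1,-4]
-2>-7: swap(4,6), hi=5 ⇒ [-16,-8,-14,-7,-15,-13,-2,0,-1,-4]
-15<-7: swap(3,4), lo=4 mid=5 ⇒ [-16,-8,-14,-15,-7,-13,-2,0,-1,-4]
-13<-7: swap(4,5), lo=5 mid=6 ⇒ [-16,-8,-14,-15,-13,-7,-2,0,-1,-4]
done. lo=5 hi=5; v=[-16,-8,-14,-15,-13,-7,-2,0,-1,-4]

[-16,-8,-14,-15,-13,-7,-2,0,-1,-4]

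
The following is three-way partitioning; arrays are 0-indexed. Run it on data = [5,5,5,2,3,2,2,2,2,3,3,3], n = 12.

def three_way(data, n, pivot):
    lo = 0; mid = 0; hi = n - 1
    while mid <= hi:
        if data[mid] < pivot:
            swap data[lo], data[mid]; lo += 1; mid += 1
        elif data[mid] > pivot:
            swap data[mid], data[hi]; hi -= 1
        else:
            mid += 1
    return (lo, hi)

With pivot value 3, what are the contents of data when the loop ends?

lo=0 mid=0 hi=11
5>3: swap(0,11), hi=10 ⇒ [3,5,5,2,3,2,2,2,2,3,3,5]
3=3: mid=1
5>3: swap(1,10), hi=9 ⇒ [3,3,5,2,3,2,2,2,2,3,5,5]
3=3: mid=2
5>3: swap(2,9), hi=8 ⇒ [3,3,3,2,3,2,2,2,2,5,5,5]
3=3: mid=3
2<3: swap(0,3), lo=1 mid=4 ⇒ [2,3,3,3,3,2,2,2,2,5,5,5]
3=3: mid=5
2<3: swap(1,5), lo=2 mid=6 ⇒ [2,2,3,3,3,3,2,2,2,5,5,5]
2<3: swap(2,6), lo=3 mid=7 ⇒ [2,2,2,3,3,3,3,2,2,5,5,5]
2<3: swap(3,7), lo=4 mid=8 ⇒ [2,2,2,2,3,3,3,3,2,5,5,5]
2<3: swap(4,8), lo=5 mid=9 ⇒ [2,2,2,2,2,3,3,3,3,5,5,5]
done. lo=5 hi=8; data=[2,2,2,2,2,3,3,3,3,5,5,5]

[2,2,2,2,2,3,3,3,3,5,5,5]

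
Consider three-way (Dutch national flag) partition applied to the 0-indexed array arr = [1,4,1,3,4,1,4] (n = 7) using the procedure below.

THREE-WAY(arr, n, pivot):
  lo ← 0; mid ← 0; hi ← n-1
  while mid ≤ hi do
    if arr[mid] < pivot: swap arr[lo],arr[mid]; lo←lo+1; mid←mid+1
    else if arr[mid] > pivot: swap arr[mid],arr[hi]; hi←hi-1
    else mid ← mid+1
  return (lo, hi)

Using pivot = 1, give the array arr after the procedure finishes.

lo=0 mid=0 hi=6
1=1: mid=1
4>1: swap(1,6), hi=5 ⇒ [1,4,1,3,4,1,4]
4>1: swap(1,5), hi=4 ⇒ [1,1,1,3,4,4,4]
1=1: mid=2
1=1: mid=3
3>1: swap(3,4), hi=3 ⇒ [1,1,1,4,3,4,4]
4>1: swap(3,3), hi=2 ⇒ [1,1,1,4,3,4,4]
done. lo=0 hi=2; arr=[1,1,1,4,3,4,4]

[1,1,1,4,3,4,4]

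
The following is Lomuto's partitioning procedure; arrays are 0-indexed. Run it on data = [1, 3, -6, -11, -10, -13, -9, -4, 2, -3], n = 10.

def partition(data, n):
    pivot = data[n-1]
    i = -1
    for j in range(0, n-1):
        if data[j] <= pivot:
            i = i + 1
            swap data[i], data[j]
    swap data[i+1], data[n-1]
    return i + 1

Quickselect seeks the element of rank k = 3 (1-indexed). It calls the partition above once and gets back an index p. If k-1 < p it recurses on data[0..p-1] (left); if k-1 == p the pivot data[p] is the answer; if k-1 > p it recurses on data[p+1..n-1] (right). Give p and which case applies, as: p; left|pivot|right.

6; left

pivot=-3, i=-1
j=0: 1>-3, skip
j=1: 3>-3, skip
j=2: -6≤-3, i=0, swap(0,2) ⇒ [-6, 3, 1, -11, -10, -13, -9, -4, 2, -3]
j=3: -11≤-3, i=1, swap(1,3) ⇒ [-6, -11, 1, 3, -10, -13, -9, -4, 2, -3]
j=4: -10≤-3, i=2, swap(2,4) ⇒ [-6, -11, -10, 3, 1, -13, -9, -4, 2, -3]
j=5: -13≤-3, i=3, swap(3,5) ⇒ [-6, -11, -10, -13, 1, 3, -9, -4, 2, -3]
j=6: -9≤-3, i=4, swap(4,6) ⇒ [-6, -11, -10, -13, -9, 3, 1, -4, 2, -3]
j=7: -4≤-3, i=5, swap(5,7) ⇒ [-6, -11, -10, -13, -9, -4, 1, 3, 2, -3]
j=8: 2>-3, skip
swap(6,9) ⇒ [-6, -11, -10, -13, -9, -4, -3, 3, 2, 1]; return 6
p = 6; k-1 = 2 < 6 ⇒ left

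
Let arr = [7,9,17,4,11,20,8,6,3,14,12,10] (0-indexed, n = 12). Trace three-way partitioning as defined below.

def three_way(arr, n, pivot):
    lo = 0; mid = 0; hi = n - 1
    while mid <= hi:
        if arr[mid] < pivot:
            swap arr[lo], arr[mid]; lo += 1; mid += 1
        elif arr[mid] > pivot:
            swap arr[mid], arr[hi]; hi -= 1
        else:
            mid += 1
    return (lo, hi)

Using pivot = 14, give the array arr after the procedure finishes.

[7,9,10,4,11,12,8,6,3,14,20,17]

lo=0 mid=0 hi=11
7<14: swap(0,0), lo=1 mid=1 ⇒ [7,9,17,4,11,20,8,6,3,14,12,10]
9<14: swap(1,1), lo=2 mid=2 ⇒ [7,9,17,4,11,20,8,6,3,14,12,10]
17>14: swap(2,11), hi=10 ⇒ [7,9,10,4,11,20,8,6,3,14,12,17]
10<14: swap(2,2), lo=3 mid=3 ⇒ [7,9,10,4,11,20,8,6,3,14,12,17]
4<14: swap(3,3), lo=4 mid=4 ⇒ [7,9,10,4,11,20,8,6,3,14,12,17]
11<14: swap(4,4), lo=5 mid=5 ⇒ [7,9,10,4,11,20,8,6,3,14,12,17]
20>14: swap(5,10), hi=9 ⇒ [7,9,10,4,11,12,8,6,3,14,20,17]
12<14: swap(5,5), lo=6 mid=6 ⇒ [7,9,10,4,11,12,8,6,3,14,20,17]
8<14: swap(6,6), lo=7 mid=7 ⇒ [7,9,10,4,11,12,8,6,3,14,20,17]
6<14: swap(7,7), lo=8 mid=8 ⇒ [7,9,10,4,11,12,8,6,3,14,20,17]
3<14: swap(8,8), lo=9 mid=9 ⇒ [7,9,10,4,11,12,8,6,3,14,20,17]
14=14: mid=10
done. lo=9 hi=9; arr=[7,9,10,4,11,12,8,6,3,14,20,17]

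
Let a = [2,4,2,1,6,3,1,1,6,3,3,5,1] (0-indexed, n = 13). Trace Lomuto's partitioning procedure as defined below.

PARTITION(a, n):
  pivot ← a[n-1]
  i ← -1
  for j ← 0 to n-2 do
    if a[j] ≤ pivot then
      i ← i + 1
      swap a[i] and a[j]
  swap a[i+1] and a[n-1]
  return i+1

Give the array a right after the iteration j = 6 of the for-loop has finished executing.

pivot = a[12] = 1; i = -1
j=0: a[0]=2 > 1 → no swap
j=1: a[1]=4 > 1 → no swap
j=2: a[2]=2 > 1 → no swap
j=3: a[3]=1 ≤ 1 → i=0, swap a[0],a[3] → [1,4,2,2,6,3,1,1,6,3,3,5,1]
j=4: a[4]=6 > 1 → no swap
j=5: a[5]=3 > 1 → no swap
j=6: a[6]=1 ≤ 1 → i=1, swap a[1],a[6] → [1,1,2,2,6,3,4,1,6,3,3,5,1]
(after j=6) a = [1,1,2,2,6,3,4,1,6,3,3,5,1]

[1,1,2,2,6,3,4,1,6,3,3,5,1]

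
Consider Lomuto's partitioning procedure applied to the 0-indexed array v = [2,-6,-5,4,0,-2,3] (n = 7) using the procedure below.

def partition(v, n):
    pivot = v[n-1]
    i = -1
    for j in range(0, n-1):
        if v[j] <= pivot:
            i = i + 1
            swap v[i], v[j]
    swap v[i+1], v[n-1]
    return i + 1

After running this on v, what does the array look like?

pivot=3, i=-1
j=0: 2≤3, i=0, swap(0,0) ⇒ [2,-6,-5,4,0,-2,3]
j=1: -6≤3, i=1, swap(1,1) ⇒ [2,-6,-5,4,0,-2,3]
j=2: -5≤3, i=2, swap(2,2) ⇒ [2,-6,-5,4,0,-2,3]
j=3: 4>3, skip
j=4: 0≤3, i=3, swap(3,4) ⇒ [2,-6,-5,0,4,-2,3]
j=5: -2≤3, i=4, swap(4,5) ⇒ [2,-6,-5,0,-2,4,3]
swap(5,6) ⇒ [2,-6,-5,0,-2,3,4]; return 5

[2,-6,-5,0,-2,3,4]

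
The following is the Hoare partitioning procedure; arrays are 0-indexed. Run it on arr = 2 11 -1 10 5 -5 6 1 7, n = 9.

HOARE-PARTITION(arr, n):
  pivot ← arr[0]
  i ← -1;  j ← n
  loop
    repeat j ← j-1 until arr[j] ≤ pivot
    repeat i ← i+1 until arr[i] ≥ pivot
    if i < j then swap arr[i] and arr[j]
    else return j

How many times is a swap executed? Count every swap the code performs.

pivot=2
j stops at 7 (1), i stops at 0 (2); swap ⇒ 1 11 -1 10 5 -5 6 2 7
j stops at 5 (-5), i stops at 1 (11); swap ⇒ 1 -5 -1 10 5 11 6 2 7
j stops at 2, i stops at 3; i≥j ⇒ return 2. arr=1 -5 -1 10 5 11 6 2 7

2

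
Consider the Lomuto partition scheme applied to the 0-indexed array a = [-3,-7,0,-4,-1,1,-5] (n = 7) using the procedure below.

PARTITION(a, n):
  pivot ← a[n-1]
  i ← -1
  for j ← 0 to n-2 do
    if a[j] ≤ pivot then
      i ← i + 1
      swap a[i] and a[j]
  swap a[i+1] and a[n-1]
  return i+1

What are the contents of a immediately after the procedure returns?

[-7,-5,0,-4,-1,1,-3]

pivot = a[6] = -5; i = -1
j=0: a[0]=-3 > -5 → no swap
j=1: a[1]=-7 ≤ -5 → i=0, swap a[0],a[1] → [-7,-3,0,-4,-1,1,-5]
j=2: a[2]=0 > -5 → no swap
j=3: a[3]=-4 > -5 → no swap
j=4: a[4]=-1 > -5 → no swap
j=5: a[5]=1 > -5 → no swap
final swap a[1],a[6] → [-7,-5,0,-4,-1,1,-3]; return 1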